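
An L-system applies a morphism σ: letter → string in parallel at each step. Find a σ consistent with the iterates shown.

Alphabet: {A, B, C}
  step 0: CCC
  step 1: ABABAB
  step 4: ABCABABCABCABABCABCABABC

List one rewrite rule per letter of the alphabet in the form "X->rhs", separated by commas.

A->AB, B->C, C->AB

  step 0 ⇒ step 1: CCC ⇒ AB·AB·AB
    C ↦ AB
    A ↦ AB  (constrained at step 1)
    B ↦ C  (constrained at step 1)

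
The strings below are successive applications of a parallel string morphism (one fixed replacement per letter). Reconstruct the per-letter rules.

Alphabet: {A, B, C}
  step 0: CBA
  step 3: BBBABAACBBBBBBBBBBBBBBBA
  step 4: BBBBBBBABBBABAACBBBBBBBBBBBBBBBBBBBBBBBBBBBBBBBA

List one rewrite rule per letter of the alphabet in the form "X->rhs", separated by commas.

  step 3 ⇒ step 4: BBBABAACBBBBBBBBBBBBBBBA ⇒ BB·BB·BB·BA·BB·BA·BA·AC·BB·BB·BB·BB·BB·BB·BB·BB·BB·BB·BB·BB·BB·BB·BB·BA
    A ↦ BA
    B ↦ BB
    C ↦ AC

A->BA, B->BB, C->AC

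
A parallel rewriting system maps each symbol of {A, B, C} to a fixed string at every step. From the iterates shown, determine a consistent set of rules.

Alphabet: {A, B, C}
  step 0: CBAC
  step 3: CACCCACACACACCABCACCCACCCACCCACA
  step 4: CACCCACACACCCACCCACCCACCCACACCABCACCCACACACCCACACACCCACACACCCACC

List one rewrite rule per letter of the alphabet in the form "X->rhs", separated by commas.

  step 3 ⇒ step 4: CACCCACACACACCABCACCCACCCACCCACA ⇒ CA·CC·CA·CA·CA·CC·CA·CC·CA·CC·CA·CC·CA·CA·CC·AB·CA·CC·CA·CA·CA·CC·CA·CA·CA·CC·CA·CA·CA·CC·CA·CC
    A ↦ CC
    B ↦ AB
    C ↦ CA

A->CC, B->AB, C->CA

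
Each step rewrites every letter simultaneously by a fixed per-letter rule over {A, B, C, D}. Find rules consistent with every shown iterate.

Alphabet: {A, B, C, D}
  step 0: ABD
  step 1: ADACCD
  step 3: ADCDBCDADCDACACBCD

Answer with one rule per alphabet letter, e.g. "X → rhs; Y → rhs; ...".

A->AD, B->AC, C->B, D->CD

  step 0 ⇒ step 1: ABD ⇒ AD·AC·CD
    A ↦ AD
    B ↦ AC
    D ↦ CD
    C ↦ B  (constrained at step 1)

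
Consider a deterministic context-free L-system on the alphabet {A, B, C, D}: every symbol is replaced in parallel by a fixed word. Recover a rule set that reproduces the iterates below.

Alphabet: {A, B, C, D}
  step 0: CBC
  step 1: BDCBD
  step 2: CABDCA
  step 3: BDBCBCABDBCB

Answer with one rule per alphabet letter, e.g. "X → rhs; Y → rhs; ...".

  step 2 ⇒ step 3: CABDCA ⇒ BD·BCB·C·A·BD·BCB
    A ↦ BCB
    B ↦ C
    C ↦ BD
    D ↦ A

A->BCB, B->C, C->BD, D->A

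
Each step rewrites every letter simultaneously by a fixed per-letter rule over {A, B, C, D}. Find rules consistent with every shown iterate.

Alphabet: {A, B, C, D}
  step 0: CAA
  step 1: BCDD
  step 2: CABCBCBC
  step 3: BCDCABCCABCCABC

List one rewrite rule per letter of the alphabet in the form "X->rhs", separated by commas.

  step 2 ⇒ step 3: CABCBCBC ⇒ BC·D·CA·BC·CA·BC·CA·BC
    A ↦ D
    B ↦ CA
    C ↦ BC
  step 1 ⇒ step 2: BCDD ⇒ CA·BC·BC·BC
    D ↦ BC

A->D, B->CA, C->BC, D->BC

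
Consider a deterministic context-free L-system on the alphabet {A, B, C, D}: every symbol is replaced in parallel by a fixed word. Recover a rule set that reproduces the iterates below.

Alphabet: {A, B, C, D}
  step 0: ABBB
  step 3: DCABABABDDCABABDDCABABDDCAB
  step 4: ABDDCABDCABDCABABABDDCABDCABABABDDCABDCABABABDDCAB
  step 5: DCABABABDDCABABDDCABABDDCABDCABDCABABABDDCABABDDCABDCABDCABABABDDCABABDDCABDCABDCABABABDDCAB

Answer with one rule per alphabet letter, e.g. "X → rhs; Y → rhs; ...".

A->DC, B->AB, C->D, D->AB

  step 4 ⇒ step 5: ABDDCABDCABDCABABABDDCABDCABABABDDCABDCABABABDDCAB ⇒ DC·AB·AB·AB·D·DC·AB·AB·D·DC·AB·AB·D·DC·AB·DC·AB·DC·AB·AB·AB·D·DC·AB·AB·D·DC·AB·DC·AB·DC·AB·AB·AB·D·DC·AB·AB·D·DC·AB·DC·AB·DC·AB·AB·AB·D·DC·AB
    A ↦ DC
    B ↦ AB
    C ↦ D
    D ↦ AB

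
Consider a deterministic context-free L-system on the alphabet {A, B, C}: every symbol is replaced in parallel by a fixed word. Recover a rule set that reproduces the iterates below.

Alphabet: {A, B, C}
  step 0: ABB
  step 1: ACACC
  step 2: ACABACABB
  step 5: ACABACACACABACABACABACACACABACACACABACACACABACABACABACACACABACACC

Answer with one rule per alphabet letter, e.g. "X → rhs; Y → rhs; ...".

  step 1 ⇒ step 2: ACACC ⇒ ACA·B·ACA·B·B
    A ↦ ACA
    C ↦ B
  step 0 ⇒ step 1: ABB ⇒ ACA·C·C
    B ↦ C

A->ACA, B->C, C->B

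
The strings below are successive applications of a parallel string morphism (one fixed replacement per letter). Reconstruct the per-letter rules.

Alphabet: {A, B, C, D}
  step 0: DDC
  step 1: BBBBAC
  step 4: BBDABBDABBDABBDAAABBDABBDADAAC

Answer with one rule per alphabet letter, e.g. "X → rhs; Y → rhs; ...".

A->DA, B->A, C->AC, D->BB

  step 0 ⇒ step 1: DDC ⇒ BB·BB·AC
    C ↦ AC
    D ↦ BB
    A ↦ DA  (constrained at step 1)
    B ↦ A  (constrained at step 1)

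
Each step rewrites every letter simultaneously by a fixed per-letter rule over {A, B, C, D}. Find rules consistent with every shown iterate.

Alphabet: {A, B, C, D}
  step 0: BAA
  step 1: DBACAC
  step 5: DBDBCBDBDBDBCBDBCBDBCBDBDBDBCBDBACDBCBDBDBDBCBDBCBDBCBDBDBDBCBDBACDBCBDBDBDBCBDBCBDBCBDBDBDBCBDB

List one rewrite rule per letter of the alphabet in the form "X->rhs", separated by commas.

A->AC, B->DB, C->DB, D->CB

  step 0 ⇒ step 1: BAA ⇒ DB·AC·AC
    A ↦ AC
    B ↦ DB
    C ↦ DB  (constrained at step 1)
    D ↦ CB  (constrained at step 1)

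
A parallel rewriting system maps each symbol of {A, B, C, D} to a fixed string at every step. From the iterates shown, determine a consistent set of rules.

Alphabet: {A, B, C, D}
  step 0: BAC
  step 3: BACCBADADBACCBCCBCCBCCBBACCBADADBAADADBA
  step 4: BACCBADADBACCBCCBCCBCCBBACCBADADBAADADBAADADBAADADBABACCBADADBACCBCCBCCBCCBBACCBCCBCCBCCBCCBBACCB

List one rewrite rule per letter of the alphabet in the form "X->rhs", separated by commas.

  step 3 ⇒ step 4: BACCBADADBACCBCCBCCBCCBBACCBADADBAADADBA ⇒ BA·CCB·AD·AD·BA·CCB·CCB·CCB·CCB·BA·CCB·AD·AD·BA·AD·AD·BA·AD·AD·BA·AD·AD·BA·BA·CCB·AD·AD·BA·CCB·CCB·CCB·CCB·BA·CCB·CCB·CCB·CCB·CCB·BA·CCB
    A ↦ CCB
    B ↦ BA
    C ↦ AD
    D ↦ CCB

A->CCB, B->BA, C->AD, D->CCB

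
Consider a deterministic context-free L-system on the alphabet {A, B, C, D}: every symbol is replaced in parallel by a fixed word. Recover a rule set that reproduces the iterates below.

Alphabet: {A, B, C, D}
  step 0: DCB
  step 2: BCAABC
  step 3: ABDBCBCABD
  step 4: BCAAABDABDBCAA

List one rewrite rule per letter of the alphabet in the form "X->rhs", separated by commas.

  step 3 ⇒ step 4: ABDBCBCABD ⇒ BC·A·A·A·BD·A·BD·BC·A·A
    A ↦ BC
    B ↦ A
    C ↦ BD
    D ↦ A

A->BC, B->A, C->BD, D->A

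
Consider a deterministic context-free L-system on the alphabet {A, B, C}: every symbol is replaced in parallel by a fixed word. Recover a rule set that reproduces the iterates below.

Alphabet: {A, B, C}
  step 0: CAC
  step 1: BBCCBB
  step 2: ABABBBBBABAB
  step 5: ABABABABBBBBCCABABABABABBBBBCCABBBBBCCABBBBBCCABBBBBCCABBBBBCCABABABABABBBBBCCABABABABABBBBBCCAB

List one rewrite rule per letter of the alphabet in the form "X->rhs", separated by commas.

  step 1 ⇒ step 2: BBCCBB ⇒ AB·AB·BB·BB·AB·AB
    B ↦ AB
    C ↦ BB
  step 0 ⇒ step 1: CAC ⇒ BB·CC·BB
    A ↦ CC

A->CC, B->AB, C->BB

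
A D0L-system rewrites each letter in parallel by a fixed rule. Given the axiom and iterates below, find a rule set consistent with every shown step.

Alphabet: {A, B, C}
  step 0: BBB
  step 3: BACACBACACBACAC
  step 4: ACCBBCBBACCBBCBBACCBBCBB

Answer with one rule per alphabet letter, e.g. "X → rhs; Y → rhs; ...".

A->CB, B->AC, C->B

  step 3 ⇒ step 4: BACACBACACBACAC ⇒ AC·CB·B·CB·B·AC·CB·B·CB·B·AC·CB·B·CB·B
    A ↦ CB
    B ↦ AC
    C ↦ B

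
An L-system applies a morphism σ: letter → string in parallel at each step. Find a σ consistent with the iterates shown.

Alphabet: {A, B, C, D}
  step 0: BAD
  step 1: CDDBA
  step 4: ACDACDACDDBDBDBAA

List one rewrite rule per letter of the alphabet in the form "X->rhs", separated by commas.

A->DB, B->CD, C->A, D->A

  step 0 ⇒ step 1: BAD ⇒ CD·DB·A
    A ↦ DB
    B ↦ CD
    D ↦ A
    C ↦ A  (constrained at step 1)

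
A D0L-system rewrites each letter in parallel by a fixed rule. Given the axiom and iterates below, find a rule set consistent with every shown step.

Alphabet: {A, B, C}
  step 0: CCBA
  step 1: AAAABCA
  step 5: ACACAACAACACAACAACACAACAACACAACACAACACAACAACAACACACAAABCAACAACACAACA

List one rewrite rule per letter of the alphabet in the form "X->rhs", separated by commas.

A->CA, B->AAB, C->A

  step 0 ⇒ step 1: CCBA ⇒ A·A·AAB·CA
    A ↦ CA
    B ↦ AAB
    C ↦ A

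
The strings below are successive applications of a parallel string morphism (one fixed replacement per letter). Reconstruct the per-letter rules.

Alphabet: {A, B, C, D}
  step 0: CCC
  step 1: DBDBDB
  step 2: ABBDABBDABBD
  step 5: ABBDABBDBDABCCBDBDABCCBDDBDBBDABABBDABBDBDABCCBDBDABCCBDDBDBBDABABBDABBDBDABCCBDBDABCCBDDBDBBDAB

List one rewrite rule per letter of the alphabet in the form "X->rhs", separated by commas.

A->CC, B->BD, C->DB, D->AB

  step 1 ⇒ step 2: DBDBDB ⇒ AB·BD·AB·BD·AB·BD
    B ↦ BD
    D ↦ AB
    A ↦ CC  (constrained at step 2)
  step 0 ⇒ step 1: CCC ⇒ DB·DB·DB
    C ↦ DB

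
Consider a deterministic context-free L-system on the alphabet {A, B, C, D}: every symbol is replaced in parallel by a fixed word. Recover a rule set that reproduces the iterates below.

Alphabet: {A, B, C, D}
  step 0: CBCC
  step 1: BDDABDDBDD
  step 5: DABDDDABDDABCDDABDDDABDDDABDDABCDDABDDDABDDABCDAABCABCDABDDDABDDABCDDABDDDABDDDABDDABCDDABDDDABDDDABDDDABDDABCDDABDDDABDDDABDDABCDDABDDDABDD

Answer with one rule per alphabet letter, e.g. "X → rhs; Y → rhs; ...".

  step 0 ⇒ step 1: CBCC ⇒ BDD·A·BDD·BDD
    B ↦ A
    C ↦ BDD
    A ↦ D  (constrained at step 1)
    D ↦ ABC  (constrained at step 1)

A->D, B->A, C->BDD, D->ABC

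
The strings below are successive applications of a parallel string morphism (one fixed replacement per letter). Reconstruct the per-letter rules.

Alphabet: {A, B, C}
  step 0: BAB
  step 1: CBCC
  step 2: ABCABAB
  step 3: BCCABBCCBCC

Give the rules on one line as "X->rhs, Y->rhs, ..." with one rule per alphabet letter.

A->BC, B->C, C->AB

  step 2 ⇒ step 3: ABCABAB ⇒ BC·C·AB·BC·C·BC·C
    A ↦ BC
    B ↦ C
    C ↦ AB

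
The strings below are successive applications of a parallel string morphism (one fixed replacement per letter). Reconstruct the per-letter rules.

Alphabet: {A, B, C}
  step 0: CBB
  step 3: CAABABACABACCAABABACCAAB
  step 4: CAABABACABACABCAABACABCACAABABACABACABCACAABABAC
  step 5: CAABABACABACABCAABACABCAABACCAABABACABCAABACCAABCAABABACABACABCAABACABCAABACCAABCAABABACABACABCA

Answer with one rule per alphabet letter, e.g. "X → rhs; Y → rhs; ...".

A->AB, B->AC, C->CA

  step 4 ⇒ step 5: CAABABACABACABCAABACABCACAABABACABACABCACAABABAC ⇒ CA·AB·AB·AC·AB·AC·AB·CA·AB·AC·AB·CA·AB·AC·CA·AB·AB·AC·AB·CA·AB·AC·CA·AB·CA·AB·AB·AC·AB·AC·AB·CA·AB·AC·AB·CA·AB·AC·CA·AB·CA·AB·AB·AC·AB·AC·AB·CA
    A ↦ AB
    B ↦ AC
    C ↦ CA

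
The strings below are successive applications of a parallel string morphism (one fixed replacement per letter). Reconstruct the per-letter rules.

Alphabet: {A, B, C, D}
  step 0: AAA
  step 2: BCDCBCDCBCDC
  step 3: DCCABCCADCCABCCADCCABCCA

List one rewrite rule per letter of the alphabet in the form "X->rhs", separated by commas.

A->DB, B->DC, C->CA, D->BC

  step 2 ⇒ step 3: BCDCBCDCBCDC ⇒ DC·CA·BC·CA·DC·CA·BC·CA·DC·CA·BC·CA
    B ↦ DC
    C ↦ CA
    D ↦ BC
    A ↦ DB  (constrained at step 0)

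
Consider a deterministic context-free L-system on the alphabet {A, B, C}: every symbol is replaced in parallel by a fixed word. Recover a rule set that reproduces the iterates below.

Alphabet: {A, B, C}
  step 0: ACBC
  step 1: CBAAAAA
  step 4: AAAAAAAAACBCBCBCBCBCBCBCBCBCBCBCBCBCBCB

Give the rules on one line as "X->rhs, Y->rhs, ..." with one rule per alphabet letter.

A->CB, B->A, C->AA

  step 0 ⇒ step 1: ACBC ⇒ CB·AA·A·AA
    A ↦ CB
    B ↦ A
    C ↦ AA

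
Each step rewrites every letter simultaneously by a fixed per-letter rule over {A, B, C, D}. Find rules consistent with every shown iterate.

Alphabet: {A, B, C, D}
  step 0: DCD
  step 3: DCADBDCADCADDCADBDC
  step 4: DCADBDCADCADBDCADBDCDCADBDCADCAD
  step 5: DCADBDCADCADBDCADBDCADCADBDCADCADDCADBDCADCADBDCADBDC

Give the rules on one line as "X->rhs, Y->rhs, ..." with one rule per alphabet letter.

A->B, B->A, C->AD, D->DC

  step 4 ⇒ step 5: DCADBDCADCADBDCADBDCDCADBDCADCAD ⇒ DC·AD·B·DC·A·DC·AD·B·DC·AD·B·DC·A·DC·AD·B·DC·A·DC·AD·DC·AD·B·DC·A·DC·AD·B·DC·AD·B·DC
    A ↦ B
    B ↦ A
    C ↦ AD
    D ↦ DC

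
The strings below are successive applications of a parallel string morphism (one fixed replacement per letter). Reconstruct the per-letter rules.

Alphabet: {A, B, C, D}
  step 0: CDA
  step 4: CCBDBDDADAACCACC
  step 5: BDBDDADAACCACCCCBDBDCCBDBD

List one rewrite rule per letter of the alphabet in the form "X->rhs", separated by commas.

  step 4 ⇒ step 5: CCBDBDDADAACCACC ⇒ BD·BD·D·A·D·A·A·CC·A·CC·CC·BD·BD·CC·BD·BD
    A ↦ CC
    B ↦ D
    C ↦ BD
    D ↦ A

A->CC, B->D, C->BD, D->A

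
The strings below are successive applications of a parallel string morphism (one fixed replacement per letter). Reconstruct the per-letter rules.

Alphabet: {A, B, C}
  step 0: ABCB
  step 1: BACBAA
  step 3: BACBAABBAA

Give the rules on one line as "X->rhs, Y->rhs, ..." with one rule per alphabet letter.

A->B, B->A, C->CBA

  step 0 ⇒ step 1: ABCB ⇒ B·A·CBA·A
    A ↦ B
    B ↦ A
    C ↦ CBA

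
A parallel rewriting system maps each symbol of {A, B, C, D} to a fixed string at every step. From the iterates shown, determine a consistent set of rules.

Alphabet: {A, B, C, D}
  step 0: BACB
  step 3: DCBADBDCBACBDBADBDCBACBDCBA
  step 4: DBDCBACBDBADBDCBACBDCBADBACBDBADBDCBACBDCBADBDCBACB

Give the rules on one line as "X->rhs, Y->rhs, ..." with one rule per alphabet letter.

A->CB, B->A, C->DCB, D->DB

  step 3 ⇒ step 4: DCBADBDCBACBDBADBDCBACBDCBA ⇒ DB·DCB·A·CB·DB·A·DB·DCB·A·CB·DCB·A·DB·A·CB·DB·A·DB·DCB·A·CB·DCB·A·DB·DCB·A·CB
    A ↦ CB
    B ↦ A
    C ↦ DCB
    D ↦ DB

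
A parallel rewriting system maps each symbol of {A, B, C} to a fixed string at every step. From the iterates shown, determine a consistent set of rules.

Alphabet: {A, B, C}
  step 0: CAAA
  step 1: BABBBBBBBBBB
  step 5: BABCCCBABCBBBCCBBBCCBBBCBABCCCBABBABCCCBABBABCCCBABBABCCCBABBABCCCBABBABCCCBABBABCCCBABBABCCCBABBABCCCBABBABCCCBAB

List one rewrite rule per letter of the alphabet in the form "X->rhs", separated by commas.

  step 0 ⇒ step 1: CAAA ⇒ BAB·BBB·BBB·BBB
    A ↦ BBB
    C ↦ BAB
    B ↦ C  (constrained at step 1)

A->BBB, B->C, C->BAB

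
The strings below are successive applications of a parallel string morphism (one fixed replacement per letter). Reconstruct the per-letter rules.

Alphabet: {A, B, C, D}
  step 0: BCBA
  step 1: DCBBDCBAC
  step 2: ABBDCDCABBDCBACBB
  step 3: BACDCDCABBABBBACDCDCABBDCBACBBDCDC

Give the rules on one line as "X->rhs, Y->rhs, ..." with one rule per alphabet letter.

A->BAC, B->DC, C->BB, D->A

  step 2 ⇒ step 3: ABBDCDCABBDCBACBB ⇒ BAC·DC·DC·A·BB·A·BB·BAC·DC·DC·A·BB·DC·BAC·BB·DC·DC
    A ↦ BAC
    B ↦ DC
    C ↦ BB
    D ↦ A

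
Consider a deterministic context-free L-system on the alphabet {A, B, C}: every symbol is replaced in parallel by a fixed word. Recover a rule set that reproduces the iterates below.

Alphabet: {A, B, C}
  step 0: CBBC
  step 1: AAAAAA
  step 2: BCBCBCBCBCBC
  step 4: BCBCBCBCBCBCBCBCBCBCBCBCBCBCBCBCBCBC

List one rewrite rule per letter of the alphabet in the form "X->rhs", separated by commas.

A->BC, B->AA, C->A

  step 1 ⇒ step 2: AAAAAA ⇒ BC·BC·BC·BC·BC·BC
    A ↦ BC
  step 0 ⇒ step 1: CBBC ⇒ A·AA·AA·A
    B ↦ AA
  step 0 ⇒ step 1: CBBC ⇒ A·AA·AA·A
    C ↦ A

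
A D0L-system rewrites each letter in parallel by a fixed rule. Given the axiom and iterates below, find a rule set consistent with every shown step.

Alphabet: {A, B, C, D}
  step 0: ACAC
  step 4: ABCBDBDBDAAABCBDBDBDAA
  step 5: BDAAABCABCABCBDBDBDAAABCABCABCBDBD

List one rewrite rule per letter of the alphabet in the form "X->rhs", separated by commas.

  step 4 ⇒ step 5: ABCBDBDBDAAABCBDBDBDAA ⇒ BD·A·A·A·BC·A·BC·A·BC·BD·BD·BD·A·A·A·BC·A·BC·A·BC·BD·BD
    A ↦ BD
    B ↦ A
    C ↦ A
    D ↦ BC

A->BD, B->A, C->A, D->BC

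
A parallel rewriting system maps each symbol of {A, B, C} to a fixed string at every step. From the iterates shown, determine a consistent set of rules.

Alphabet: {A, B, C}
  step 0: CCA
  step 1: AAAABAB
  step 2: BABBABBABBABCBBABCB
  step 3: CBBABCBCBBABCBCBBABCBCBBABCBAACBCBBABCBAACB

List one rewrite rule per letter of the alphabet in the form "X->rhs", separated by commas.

  step 2 ⇒ step 3: BABBABBABBABCBBABCB ⇒ CB·BAB·CB·CB·BAB·CB·CB·BAB·CB·CB·BAB·CB·AA·CB·CB·BAB·CB·AA·CB
    A ↦ BAB
    B ↦ CB
    C ↦ AA

A->BAB, B->CB, C->AA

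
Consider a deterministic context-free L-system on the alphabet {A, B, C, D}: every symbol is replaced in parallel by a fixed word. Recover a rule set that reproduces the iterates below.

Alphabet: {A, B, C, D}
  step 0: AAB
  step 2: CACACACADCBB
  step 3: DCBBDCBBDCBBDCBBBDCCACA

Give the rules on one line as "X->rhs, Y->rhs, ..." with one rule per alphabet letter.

  step 2 ⇒ step 3: CACACACADCBB ⇒ DC·BB·DC·BB·DC·BB·DC·BB·B·DC·CA·CA
    A ↦ BB
    B ↦ CA
    C ↦ DC
    D ↦ B

A->BB, B->CA, C->DC, D->B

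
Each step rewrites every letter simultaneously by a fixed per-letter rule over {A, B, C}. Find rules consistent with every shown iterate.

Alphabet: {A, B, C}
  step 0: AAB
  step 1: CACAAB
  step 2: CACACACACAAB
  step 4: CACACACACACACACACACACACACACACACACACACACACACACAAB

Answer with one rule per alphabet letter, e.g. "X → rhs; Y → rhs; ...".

  step 1 ⇒ step 2: CACAAB ⇒ CA·CA·CA·CA·CA·AB
    A ↦ CA
    B ↦ AB
    C ↦ CA

A->CA, B->AB, C->CA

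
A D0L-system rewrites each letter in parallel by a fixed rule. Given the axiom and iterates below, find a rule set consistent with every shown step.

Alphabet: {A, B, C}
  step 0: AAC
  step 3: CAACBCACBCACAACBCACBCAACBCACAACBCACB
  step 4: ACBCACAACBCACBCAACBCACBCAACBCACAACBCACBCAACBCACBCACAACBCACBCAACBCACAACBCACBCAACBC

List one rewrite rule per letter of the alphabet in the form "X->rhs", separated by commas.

A->CA, B->C, C->ACB

  step 3 ⇒ step 4: CAACBCACBCACAACBCACBCAACBCACAACBCACB ⇒ ACB·CA·CA·ACB·C·ACB·CA·ACB·C·ACB·CA·ACB·CA·CA·ACB·C·ACB·CA·ACB·C·ACB·CA·CA·ACB·C·ACB·CA·ACB·CA·CA·ACB·C·ACB·CA·ACB·C
    A ↦ CA
    B ↦ C
    C ↦ ACB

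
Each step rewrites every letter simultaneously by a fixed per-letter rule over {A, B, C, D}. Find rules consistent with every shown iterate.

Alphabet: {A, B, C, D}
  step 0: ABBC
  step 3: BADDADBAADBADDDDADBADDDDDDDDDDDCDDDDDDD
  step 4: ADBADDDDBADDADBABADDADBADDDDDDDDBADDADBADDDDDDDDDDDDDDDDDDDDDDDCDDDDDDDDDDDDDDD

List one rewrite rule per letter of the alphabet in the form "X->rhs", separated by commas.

  step 3 ⇒ step 4: BADDADBAADBADDDDADBADDDDDDDDDDDCDDDDDDD ⇒ AD·BA·DD·DD·BA·DD·AD·BA·BA·DD·AD·BA·DD·DD·DD·DD·BA·DD·AD·BA·DD·DD·DD·DD·DD·DD·DD·DD·DD·DD·DD·DCD·DD·DD·DD·DD·DD·DD·DD
    A ↦ BA
    B ↦ AD
    C ↦ DCD
    D ↦ DD

A->BA, B->AD, C->DCD, D->DD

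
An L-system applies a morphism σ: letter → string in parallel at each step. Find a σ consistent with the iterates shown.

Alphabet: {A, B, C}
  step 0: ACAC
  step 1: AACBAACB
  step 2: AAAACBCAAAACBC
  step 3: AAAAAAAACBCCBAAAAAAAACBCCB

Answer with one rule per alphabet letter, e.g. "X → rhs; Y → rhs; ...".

  step 2 ⇒ step 3: AAAACBCAAAACBC ⇒ AA·AA·AA·AA·CB·C·CB·AA·AA·AA·AA·CB·C·CB
    A ↦ AA
    B ↦ C
    C ↦ CB

A->AA, B->C, C->CB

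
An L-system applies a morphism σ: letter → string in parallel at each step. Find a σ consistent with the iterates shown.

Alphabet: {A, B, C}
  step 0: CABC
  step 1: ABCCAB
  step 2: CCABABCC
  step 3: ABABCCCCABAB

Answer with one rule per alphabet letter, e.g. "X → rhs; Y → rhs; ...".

A->C, B->C, C->AB

  step 2 ⇒ step 3: CCABABCC ⇒ AB·AB·C·C·C·C·AB·AB
    A ↦ C
    B ↦ C
    C ↦ AB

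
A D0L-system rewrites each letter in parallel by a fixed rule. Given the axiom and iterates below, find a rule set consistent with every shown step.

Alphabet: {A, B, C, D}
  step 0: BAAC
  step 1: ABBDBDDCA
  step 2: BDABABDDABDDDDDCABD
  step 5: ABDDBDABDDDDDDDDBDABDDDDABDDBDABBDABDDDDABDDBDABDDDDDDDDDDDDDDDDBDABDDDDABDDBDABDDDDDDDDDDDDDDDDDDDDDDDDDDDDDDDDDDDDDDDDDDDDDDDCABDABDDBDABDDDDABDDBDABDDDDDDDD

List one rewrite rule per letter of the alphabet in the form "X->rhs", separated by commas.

  step 1 ⇒ step 2: ABBDBDDCA ⇒ BD·AB·AB·DD·AB·DD·DD·DCA·BD
    A ↦ BD
    B ↦ AB
    C ↦ DCA
    D ↦ DD

A->BD, B->AB, C->DCA, D->DD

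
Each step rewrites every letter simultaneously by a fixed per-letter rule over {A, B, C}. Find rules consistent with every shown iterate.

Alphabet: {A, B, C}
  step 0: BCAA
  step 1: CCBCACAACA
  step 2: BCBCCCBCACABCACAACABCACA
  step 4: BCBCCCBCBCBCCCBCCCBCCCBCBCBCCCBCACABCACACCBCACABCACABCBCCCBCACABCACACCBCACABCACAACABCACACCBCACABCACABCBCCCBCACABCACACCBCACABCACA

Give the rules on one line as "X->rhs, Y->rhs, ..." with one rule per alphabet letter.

  step 1 ⇒ step 2: CCBCACAACA ⇒ BC·BC·CC·BC·ACA·BC·ACA·ACA·BC·ACA
    A ↦ ACA
    B ↦ CC
    C ↦ BC

A->ACA, B->CC, C->BC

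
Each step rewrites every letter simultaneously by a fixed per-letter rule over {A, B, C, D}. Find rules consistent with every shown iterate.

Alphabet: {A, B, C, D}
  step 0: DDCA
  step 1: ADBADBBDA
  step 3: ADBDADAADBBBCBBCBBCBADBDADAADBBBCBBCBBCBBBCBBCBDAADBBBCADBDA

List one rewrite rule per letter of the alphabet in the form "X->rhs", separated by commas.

A->DA, B->BBC, C->B, D->ADB

  step 0 ⇒ step 1: DDCA ⇒ ADB·ADB·B·DA
    A ↦ DA
    C ↦ B
    D ↦ ADB
    B ↦ BBC  (constrained at step 1)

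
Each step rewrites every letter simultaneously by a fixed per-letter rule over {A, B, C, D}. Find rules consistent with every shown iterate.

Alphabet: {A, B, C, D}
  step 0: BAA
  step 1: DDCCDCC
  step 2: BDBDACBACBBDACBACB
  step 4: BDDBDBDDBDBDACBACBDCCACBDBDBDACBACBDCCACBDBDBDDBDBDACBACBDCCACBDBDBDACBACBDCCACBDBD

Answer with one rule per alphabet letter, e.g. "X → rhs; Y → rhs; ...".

  step 1 ⇒ step 2: DDCCDCC ⇒ BD·BD·ACB·ACB·BD·ACB·ACB
    C ↦ ACB
    D ↦ BD
  step 0 ⇒ step 1: BAA ⇒ D·DCC·DCC
    A ↦ DCC
  step 0 ⇒ step 1: BAA ⇒ D·DCC·DCC
    B ↦ D

A->DCC, B->D, C->ACB, D->BD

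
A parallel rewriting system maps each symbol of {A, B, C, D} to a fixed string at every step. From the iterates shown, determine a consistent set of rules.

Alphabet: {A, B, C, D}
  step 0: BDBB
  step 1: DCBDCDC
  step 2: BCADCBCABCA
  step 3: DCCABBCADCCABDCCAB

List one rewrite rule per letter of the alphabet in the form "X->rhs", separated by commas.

  step 2 ⇒ step 3: BCADCBCABCA ⇒ DC·CA·B·B·CA·DC·CA·B·DC·CA·B
    A ↦ B
    B ↦ DC
    C ↦ CA
    D ↦ B

A->B, B->DC, C->CA, D->B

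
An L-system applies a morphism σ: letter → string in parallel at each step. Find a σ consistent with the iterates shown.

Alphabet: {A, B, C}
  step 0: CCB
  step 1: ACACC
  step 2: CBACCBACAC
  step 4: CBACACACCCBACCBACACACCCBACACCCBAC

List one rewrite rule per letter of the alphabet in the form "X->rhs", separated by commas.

A->CB, B->C, C->AC

  step 1 ⇒ step 2: ACACC ⇒ CB·AC·CB·AC·AC
    A ↦ CB
    C ↦ AC
  step 0 ⇒ step 1: CCB ⇒ AC·AC·C
    B ↦ C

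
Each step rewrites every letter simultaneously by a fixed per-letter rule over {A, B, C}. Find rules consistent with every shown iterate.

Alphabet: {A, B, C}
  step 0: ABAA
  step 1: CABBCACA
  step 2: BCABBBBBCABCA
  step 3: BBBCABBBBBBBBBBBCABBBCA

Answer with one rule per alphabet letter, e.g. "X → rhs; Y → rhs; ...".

  step 2 ⇒ step 3: BCABBBBBCABCA ⇒ BB·B·CA·BB·BB·BB·BB·BB·B·CA·BB·B·CA
    A ↦ CA
    B ↦ BB
    C ↦ B

A->CA, B->BB, C->B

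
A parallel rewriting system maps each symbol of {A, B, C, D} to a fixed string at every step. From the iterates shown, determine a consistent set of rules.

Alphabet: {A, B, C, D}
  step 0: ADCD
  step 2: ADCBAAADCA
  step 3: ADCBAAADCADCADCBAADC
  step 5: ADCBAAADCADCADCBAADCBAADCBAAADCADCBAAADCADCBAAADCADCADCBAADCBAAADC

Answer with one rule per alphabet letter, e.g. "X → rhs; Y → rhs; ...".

  step 2 ⇒ step 3: ADCBAAADCA ⇒ ADC·B·A·A·ADC·ADC·ADC·B·A·ADC
    A ↦ ADC
    B ↦ A
    C ↦ A
    D ↦ B

A->ADC, B->A, C->A, D->B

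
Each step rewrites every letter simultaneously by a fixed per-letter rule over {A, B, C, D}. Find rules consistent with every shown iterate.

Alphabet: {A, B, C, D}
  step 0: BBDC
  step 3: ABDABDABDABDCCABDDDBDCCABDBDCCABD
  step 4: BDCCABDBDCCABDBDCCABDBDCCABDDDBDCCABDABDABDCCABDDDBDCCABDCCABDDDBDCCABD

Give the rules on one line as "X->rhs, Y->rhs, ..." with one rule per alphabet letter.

A->BD, B->CC, C->D, D->ABD

  step 3 ⇒ step 4: ABDABDABDABDCCABDDDBDCCABDBDCCABD ⇒ BD·CC·ABD·BD·CC·ABD·BD·CC·ABD·BD·CC·ABD·D·D·BD·CC·ABD·ABD·ABD·CC·ABD·D·D·BD·CC·ABD·CC·ABD·D·D·BD·CC·ABD
    A ↦ BD
    B ↦ CC
    C ↦ D
    D ↦ ABD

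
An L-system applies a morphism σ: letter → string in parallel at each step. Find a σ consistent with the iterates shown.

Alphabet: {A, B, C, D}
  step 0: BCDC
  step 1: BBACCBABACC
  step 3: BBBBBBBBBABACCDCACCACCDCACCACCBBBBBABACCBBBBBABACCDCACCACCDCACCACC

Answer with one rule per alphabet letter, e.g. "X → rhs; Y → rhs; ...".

A->DC, B->BB, C->ACC, D->BAB

  step 0 ⇒ step 1: BCDC ⇒ BB·ACC·BAB·ACC
    B ↦ BB
    C ↦ ACC
    D ↦ BAB
    A ↦ DC  (constrained at step 1)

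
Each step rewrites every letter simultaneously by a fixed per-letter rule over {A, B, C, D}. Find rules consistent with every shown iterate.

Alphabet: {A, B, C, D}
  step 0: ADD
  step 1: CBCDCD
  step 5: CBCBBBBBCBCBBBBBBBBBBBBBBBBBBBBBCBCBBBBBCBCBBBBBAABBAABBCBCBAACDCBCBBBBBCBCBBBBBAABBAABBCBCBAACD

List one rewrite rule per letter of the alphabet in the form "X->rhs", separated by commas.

  step 0 ⇒ step 1: ADD ⇒ CB·CD·CD
    A ↦ CB
    D ↦ CD
    B ↦ BB  (constrained at step 1)
    C ↦ AA  (constrained at step 1)

A->CB, B->BB, C->AA, D->CD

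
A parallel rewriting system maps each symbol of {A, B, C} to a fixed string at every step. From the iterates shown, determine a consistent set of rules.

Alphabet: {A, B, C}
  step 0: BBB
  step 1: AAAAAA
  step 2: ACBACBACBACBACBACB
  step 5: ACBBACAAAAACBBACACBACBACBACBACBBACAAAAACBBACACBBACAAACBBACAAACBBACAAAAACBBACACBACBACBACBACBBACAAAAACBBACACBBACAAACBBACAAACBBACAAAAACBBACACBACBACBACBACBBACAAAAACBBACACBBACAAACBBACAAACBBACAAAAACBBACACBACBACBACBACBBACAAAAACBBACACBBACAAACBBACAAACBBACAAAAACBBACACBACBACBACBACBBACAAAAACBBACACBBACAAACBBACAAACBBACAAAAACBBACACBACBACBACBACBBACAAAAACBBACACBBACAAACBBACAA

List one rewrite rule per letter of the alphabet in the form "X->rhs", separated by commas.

A->ACB, B->AA, C->BAC

  step 1 ⇒ step 2: AAAAAA ⇒ ACB·ACB·ACB·ACB·ACB·ACB
    A ↦ ACB
  step 0 ⇒ step 1: BBB ⇒ AA·AA·AA
    B ↦ AA
    C ↦ BAC  (constrained at step 2)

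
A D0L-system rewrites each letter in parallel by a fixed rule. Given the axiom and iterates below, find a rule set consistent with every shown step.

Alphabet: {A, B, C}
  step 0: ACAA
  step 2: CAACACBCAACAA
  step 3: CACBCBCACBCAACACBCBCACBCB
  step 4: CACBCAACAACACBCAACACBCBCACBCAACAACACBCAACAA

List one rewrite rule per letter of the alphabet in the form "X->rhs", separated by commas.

A->CB, B->A, C->CA

  step 3 ⇒ step 4: CACBCBCACBCAACACBCBCACBCB ⇒ CA·CB·CA·A·CA·A·CA·CB·CA·A·CA·CB·CB·CA·CB·CA·A·CA·A·CA·CB·CA·A·CA·A
    A ↦ CB
    B ↦ A
    C ↦ CA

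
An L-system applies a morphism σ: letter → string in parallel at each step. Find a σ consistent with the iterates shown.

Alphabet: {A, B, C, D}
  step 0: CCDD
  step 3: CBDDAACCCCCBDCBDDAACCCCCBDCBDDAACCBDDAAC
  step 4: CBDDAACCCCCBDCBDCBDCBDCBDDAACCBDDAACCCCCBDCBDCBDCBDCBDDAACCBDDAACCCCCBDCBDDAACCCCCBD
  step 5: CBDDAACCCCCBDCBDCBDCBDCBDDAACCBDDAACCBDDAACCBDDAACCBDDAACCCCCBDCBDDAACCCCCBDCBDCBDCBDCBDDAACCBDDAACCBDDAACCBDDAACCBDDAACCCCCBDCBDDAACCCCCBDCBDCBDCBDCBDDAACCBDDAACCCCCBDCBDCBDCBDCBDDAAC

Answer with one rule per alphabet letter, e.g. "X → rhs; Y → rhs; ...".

  step 4 ⇒ step 5: CBDDAACCCCCBDCBDCBDCBDCBDDAACCBDDAACCCCCBDCBDCBDCBDCBDDAACCBDDAACCCCCBDCBDDAACCCCCBD ⇒ CBD·DAA·C·C·C·C·CBD·CBD·CBD·CBD·CBD·DAA·C·CBD·DAA·C·CBD·DAA·C·CBD·DAA·C·CBD·DAA·C·C·C·C·CBD·CBD·DAA·C·C·C·C·CBD·CBD·CBD·CBD·CBD·DAA·C·CBD·DAA·C·CBD·DAA·C·CBD·DAA·C·CBD·DAA·C·C·C·C·CBD·CBD·DAA·C·C·C·C·CBD·CBD·CBD·CBD·CBD·DAA·C·CBD·DAA·C·C·C·C·CBD·CBD·CBD·CBD·CBD·DAA·C
    A ↦ C
    B ↦ DAA
    C ↦ CBD
    D ↦ C

A->C, B->DAA, C->CBD, D->C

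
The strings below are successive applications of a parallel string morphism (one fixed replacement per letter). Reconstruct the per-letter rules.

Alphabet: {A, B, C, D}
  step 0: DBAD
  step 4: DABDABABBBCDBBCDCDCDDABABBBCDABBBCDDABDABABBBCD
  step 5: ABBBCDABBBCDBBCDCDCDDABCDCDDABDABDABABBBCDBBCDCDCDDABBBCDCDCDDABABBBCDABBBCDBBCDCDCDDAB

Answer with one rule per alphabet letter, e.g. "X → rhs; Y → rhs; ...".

  step 4 ⇒ step 5: DABDABABBBCDBBCDCDCDDABABBBCDABBBCDDABDABABBBCD ⇒ AB·BB·CD·AB·BB·CD·BB·CD·CD·CD·D·AB·CD·CD·D·AB·D·AB·D·AB·AB·BB·CD·BB·CD·CD·CD·D·AB·BB·CD·CD·CD·D·AB·AB·BB·CD·AB·BB·CD·BB·CD·CD·CD·D·AB
    A ↦ BB
    B ↦ CD
    C ↦ D
    D ↦ AB

A->BB, B->CD, C->D, D->AB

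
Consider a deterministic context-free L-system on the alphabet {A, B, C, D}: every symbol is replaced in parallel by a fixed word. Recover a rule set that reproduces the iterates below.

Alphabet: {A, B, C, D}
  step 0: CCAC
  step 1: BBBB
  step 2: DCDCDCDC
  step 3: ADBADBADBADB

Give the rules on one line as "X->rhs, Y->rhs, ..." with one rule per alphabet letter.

A->B, B->DC, C->B, D->AD

  step 2 ⇒ step 3: DCDCDCDC ⇒ AD·B·AD·B·AD·B·AD·B
    C ↦ B
    D ↦ AD
  step 0 ⇒ step 1: CCAC ⇒ B·B·B·B
    A ↦ B
  step 1 ⇒ step 2: BBBB ⇒ DC·DC·DC·DC
    B ↦ DC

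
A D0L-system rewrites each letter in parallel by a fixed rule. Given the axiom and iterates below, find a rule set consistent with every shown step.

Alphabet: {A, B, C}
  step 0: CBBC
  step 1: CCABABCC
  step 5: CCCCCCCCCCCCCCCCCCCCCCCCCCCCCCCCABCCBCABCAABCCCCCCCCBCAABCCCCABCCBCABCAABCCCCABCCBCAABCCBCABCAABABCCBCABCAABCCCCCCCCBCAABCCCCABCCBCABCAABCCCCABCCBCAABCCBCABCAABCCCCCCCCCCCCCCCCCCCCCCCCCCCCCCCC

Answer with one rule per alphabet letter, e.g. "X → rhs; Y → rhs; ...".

  step 0 ⇒ step 1: CBBC ⇒ CC·AB·AB·CC
    B ↦ AB
    C ↦ CC
    A ↦ BCA  (constrained at step 1)

A->BCA, B->AB, C->CC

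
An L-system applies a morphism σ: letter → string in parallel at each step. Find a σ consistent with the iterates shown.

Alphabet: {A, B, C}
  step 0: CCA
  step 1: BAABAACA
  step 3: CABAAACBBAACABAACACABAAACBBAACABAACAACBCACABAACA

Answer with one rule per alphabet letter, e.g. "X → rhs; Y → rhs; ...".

  step 0 ⇒ step 1: CCA ⇒ BAA·BAA·CA
    A ↦ CA
    C ↦ BAA
    B ↦ ACB  (constrained at step 1)

A->CA, B->ACB, C->BAA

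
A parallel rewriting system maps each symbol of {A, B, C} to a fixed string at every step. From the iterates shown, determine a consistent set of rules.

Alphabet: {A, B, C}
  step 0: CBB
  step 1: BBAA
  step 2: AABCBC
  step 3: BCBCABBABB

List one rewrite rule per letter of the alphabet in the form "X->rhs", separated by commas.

  step 2 ⇒ step 3: AABCBC ⇒ BC·BC·A·BB·A·BB
    A ↦ BC
    B ↦ A
    C ↦ BB

A->BC, B->A, C->BB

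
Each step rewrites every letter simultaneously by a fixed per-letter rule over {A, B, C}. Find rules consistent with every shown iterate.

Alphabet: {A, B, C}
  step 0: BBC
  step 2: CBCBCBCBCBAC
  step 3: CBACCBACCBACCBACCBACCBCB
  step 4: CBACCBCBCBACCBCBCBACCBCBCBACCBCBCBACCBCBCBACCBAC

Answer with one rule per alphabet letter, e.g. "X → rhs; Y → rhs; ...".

  step 3 ⇒ step 4: CBACCBACCBACCBACCBACCBCB ⇒ CB·AC·CB·CB·CB·AC·CB·CB·CB·AC·CB·CB·CB·AC·CB·CB·CB·AC·CB·CB·CB·AC·CB·AC
    A ↦ CB
    B ↦ AC
    C ↦ CB

A->CB, B->AC, C->CB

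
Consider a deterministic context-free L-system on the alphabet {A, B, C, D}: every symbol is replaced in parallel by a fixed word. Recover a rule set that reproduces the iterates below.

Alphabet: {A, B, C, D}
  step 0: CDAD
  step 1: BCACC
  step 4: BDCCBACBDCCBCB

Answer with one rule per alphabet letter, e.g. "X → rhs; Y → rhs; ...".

A->AC, B->DC, C->B, D->C

  step 0 ⇒ step 1: CDAD ⇒ B·C·AC·C
    A ↦ AC
    C ↦ B
    D ↦ C
    B ↦ DC  (constrained at step 1)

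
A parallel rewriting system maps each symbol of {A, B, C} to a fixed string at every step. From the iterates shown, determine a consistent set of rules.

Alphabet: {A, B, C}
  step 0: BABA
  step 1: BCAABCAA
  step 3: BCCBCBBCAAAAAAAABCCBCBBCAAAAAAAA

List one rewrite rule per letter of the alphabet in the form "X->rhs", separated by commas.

  step 0 ⇒ step 1: BABA ⇒ BC·AA·BC·AA
    A ↦ AA
    B ↦ BC
    C ↦ CB  (constrained at step 1)

A->AA, B->BC, C->CB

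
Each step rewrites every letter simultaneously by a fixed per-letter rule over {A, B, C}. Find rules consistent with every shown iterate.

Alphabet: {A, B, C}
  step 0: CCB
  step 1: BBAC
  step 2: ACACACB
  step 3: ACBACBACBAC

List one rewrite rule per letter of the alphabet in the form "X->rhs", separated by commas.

  step 2 ⇒ step 3: ACACACB ⇒ AC·B·AC·B·AC·B·AC
    A ↦ AC
    B ↦ AC
    C ↦ B

A->AC, B->AC, C->B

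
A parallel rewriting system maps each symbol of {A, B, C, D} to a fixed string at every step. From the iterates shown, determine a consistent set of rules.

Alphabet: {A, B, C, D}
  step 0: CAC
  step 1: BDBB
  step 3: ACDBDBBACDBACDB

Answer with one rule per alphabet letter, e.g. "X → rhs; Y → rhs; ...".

  step 0 ⇒ step 1: CAC ⇒ B·DB·B
    A ↦ DB
    C ↦ B
    B ↦ DA  (constrained at step 1)
    D ↦ AC  (constrained at step 1)

A->DB, B->DA, C->B, D->AC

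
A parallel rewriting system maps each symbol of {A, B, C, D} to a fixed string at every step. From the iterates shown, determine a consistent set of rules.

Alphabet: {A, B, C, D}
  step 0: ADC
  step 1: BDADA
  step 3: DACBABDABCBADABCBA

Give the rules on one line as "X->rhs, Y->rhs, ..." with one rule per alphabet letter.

  step 0 ⇒ step 1: ADC ⇒ B·DA·DA
    A ↦ B
    C ↦ DA
    D ↦ DA
    B ↦ CBA  (constrained at step 1)

A->B, B->CBA, C->DA, D->DA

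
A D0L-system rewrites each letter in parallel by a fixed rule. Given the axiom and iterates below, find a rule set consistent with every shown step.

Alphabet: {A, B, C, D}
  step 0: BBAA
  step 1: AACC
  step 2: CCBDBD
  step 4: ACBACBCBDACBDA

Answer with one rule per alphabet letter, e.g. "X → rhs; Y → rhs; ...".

  step 1 ⇒ step 2: AACC ⇒ C·C·BD·BD
    A ↦ C
    C ↦ BD
  step 0 ⇒ step 1: BBAA ⇒ A·A·C·C
    B ↦ A
    D ↦ CB  (constrained at step 2)

A->C, B->A, C->BD, D->CB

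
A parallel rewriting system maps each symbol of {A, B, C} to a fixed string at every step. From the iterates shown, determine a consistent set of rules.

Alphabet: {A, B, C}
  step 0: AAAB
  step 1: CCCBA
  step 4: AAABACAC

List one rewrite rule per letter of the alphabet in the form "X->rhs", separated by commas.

  step 0 ⇒ step 1: AAAB ⇒ C·C·C·BA
    A ↦ C
    B ↦ BA
    C ↦ A  (constrained at step 1)

A->C, B->BA, C->A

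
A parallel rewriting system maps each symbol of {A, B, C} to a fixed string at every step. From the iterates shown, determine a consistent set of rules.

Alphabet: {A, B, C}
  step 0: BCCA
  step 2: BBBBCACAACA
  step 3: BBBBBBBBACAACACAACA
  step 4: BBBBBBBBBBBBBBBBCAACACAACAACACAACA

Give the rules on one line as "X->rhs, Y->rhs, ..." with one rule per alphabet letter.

  step 3 ⇒ step 4: BBBBBBBBACAACACAACA ⇒ BB·BB·BB·BB·BB·BB·BB·BB·CA·A·CA·CA·A·CA·A·CA·CA·A·CA
    A ↦ CA
    B ↦ BB
    C ↦ A

A->CA, B->BB, C->A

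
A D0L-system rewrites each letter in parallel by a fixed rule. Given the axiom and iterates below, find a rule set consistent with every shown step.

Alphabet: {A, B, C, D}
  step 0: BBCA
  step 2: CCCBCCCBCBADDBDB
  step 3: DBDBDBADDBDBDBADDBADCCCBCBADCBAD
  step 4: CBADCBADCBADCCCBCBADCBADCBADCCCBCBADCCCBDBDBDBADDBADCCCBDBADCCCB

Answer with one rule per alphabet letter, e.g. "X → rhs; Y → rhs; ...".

  step 3 ⇒ step 4: DBDBDBADDBDBDBADDBADCCCBCBADCBAD ⇒ CB·AD·CB·AD·CB·AD·CC·CB·CB·AD·CB·AD·CB·AD·CC·CB·CB·AD·CC·CB·DB·DB·DB·AD·DB·AD·CC·CB·DB·AD·CC·CB
    A ↦ CC
    B ↦ AD
    C ↦ DB
    D ↦ CB

A->CC, B->AD, C->DB, D->CB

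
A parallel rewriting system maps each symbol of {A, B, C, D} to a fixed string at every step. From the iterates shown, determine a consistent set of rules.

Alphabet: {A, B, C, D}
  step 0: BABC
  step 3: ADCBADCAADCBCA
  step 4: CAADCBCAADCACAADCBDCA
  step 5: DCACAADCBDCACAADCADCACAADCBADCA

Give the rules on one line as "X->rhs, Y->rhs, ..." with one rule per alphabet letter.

A->CA, B->CB, C->D, D->A

  step 4 ⇒ step 5: CAADCBCAADCACAADCBDCA ⇒ D·CA·CA·A·D·CB·D·CA·CA·A·D·CA·D·CA·CA·A·D·CB·A·D·CA
    A ↦ CA
    B ↦ CB
    C ↦ D
    D ↦ A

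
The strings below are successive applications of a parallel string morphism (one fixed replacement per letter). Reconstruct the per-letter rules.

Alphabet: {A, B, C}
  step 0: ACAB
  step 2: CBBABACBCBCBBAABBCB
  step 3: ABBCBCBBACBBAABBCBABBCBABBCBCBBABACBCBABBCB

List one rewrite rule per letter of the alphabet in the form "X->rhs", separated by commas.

  step 2 ⇒ step 3: CBBABACBCBCBBAABBCB ⇒ ABB·CB·CB·BA·CB·BA·ABB·CB·ABB·CB·ABB·CB·CB·BA·BA·CB·CB·ABB·CB
    A ↦ BA
    B ↦ CB
    C ↦ ABB

A->BA, B->CB, C->ABB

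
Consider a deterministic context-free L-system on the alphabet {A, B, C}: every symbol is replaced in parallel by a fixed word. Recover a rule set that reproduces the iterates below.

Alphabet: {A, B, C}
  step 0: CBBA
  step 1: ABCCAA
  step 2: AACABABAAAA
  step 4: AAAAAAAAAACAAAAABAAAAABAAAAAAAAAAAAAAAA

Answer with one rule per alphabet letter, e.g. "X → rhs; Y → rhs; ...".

A->AA, B->C, C->AB

  step 1 ⇒ step 2: ABCCAA ⇒ AA·C·AB·AB·AA·AA
    A ↦ AA
    B ↦ C
    C ↦ AB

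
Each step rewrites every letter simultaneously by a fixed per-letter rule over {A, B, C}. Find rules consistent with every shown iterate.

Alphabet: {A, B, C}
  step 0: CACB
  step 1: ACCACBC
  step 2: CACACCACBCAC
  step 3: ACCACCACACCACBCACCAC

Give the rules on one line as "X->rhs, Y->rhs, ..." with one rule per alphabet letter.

  step 2 ⇒ step 3: CACACCACBCAC ⇒ AC·C·AC·C·AC·AC·C·AC·BC·AC·C·AC
    A ↦ C
    B ↦ BC
    C ↦ AC

A->C, B->BC, C->AC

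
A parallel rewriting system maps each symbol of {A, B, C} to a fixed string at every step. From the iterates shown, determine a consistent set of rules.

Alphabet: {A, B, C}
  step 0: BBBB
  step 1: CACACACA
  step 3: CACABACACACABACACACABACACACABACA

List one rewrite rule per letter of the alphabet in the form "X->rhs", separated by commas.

A->CA, B->CA, C->BA

  step 0 ⇒ step 1: BBBB ⇒ CA·CA·CA·CA
    B ↦ CA
    A ↦ CA  (constrained at step 1)
    C ↦ BA  (constrained at step 1)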